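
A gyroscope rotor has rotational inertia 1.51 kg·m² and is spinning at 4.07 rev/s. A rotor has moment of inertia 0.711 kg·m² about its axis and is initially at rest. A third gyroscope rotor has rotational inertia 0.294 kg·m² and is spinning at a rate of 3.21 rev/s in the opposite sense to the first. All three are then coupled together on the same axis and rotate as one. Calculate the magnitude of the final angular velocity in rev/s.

|ω_f| ≈ 2.07 rev/s

No external torque acts about the common axis, so total angular momentum is conserved.
Taking A's sense as positive: L = (1.510)(4.07) − (0.2940)(3.21) = 5.202 kg·m²·rev/s.
Combined I = 1.510 + 0.7110 + 0.2940 = 2.515 kg·m².
ω_f = L / I = 5.202 / 2.515 = 2.068 rev/s.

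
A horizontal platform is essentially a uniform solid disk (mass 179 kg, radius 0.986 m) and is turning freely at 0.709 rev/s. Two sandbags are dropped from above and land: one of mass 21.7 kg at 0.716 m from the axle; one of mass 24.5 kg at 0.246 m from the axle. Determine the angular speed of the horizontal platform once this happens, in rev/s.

ω_f ≈ 0.619 rev/s

No external torque acts about the axle; L_before = L_after.
I_p = ½(179)(0.986)² = 87.01 kg·m².
Added inertia Σmr² = (21.7)(0.716)² + (24.5)(0.246)² = 12.61 kg·m²; I_f = 87.01 + 12.61 = 99.62 kg·m².
ω_f = I_p ω_i / I_f = (87.01)(0.709) / 99.62 = 0.6193 rev/s.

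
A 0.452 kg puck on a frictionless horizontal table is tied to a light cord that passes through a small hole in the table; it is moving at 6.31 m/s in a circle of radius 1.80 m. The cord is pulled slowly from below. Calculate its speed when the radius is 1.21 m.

Central (radial) force ⇒ zero torque about the center ⇒ m v r is constant.
v₂ = v₁ r₁ / r₂ = (6.31)(1.80) / (1.21) = 9.387 m/s.

v₂ ≈ 9.39 m/s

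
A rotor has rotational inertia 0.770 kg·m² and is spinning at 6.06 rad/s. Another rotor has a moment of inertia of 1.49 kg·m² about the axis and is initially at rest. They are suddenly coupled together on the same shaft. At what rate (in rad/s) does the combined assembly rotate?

|ω_f| ≈ 2.06 rad/s

The coupling torques are internal; angular momentum about the shared axis is conserved.
Taking A's sense as positive: L = (0.7700)(6.06) = 4.666 kg·m²·rad/s.
Combined I = 0.7700 + 1.490 = 2.260 kg·m².
ω_f = L / I = 4.666 / 2.260 = 2.065 rad/s.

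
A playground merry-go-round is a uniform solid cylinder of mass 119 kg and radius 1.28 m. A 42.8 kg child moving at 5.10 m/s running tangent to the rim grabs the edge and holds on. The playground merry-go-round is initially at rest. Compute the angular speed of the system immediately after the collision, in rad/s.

About the axle the impulsive forces during the collision are internal, so angular momentum about that axis is conserved.
I_p = ½(119)(1.28)² = 97.48 kg·m². Taking the sense of the child's angular momentum as positive, L_{child} = m v R = (42.8)(5.10)(1.28) = 279.4 kg·m²/s.
L_i = 0 + 279.4 = 279.4 kg·m²/s.
After sticking, I_f = I_p + m R² = 97.48 + (42.8)(1.28)² = 167.6 kg·m².
ω_f = L_i / I_f = 279.4 / 167.6 = 1.667 rad/s.

|ω_f| ≈ 1.67 rad/s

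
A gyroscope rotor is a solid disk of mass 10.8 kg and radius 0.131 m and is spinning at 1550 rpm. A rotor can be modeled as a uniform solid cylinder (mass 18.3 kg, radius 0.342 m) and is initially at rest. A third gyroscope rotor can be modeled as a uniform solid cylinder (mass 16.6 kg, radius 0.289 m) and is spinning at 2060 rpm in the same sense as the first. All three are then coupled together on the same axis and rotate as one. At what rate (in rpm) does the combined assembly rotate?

|ω_f| ≈ 847 rpm

No external torque acts about the common axis, so total angular momentum is conserved.
Moments of inertia: I_A = ½(10.8)(0.131)² = 0.09267 kg·m²; I_B = ½(18.3)(0.342)² = 1.070 kg·m²; I_C = ½(16.6)(0.289)² = 0.6932 kg·m².
Taking A's sense as positive: L = (0.09267)(1550) + (0.6932)(2060) = 1572 kg·m²·rpm.
Combined I = 0.09267 + 1.070 + 0.6932 = 1.856 kg·m².
ω_f = L / I = 1572 / 1.856 = 846.8 rpm.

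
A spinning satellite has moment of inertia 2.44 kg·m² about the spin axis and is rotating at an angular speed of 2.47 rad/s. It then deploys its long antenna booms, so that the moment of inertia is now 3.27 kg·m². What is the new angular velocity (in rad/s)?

Angular momentum about the spin axis is conserved since the torque about it is zero.
ω₂ = I₁ω₁ / I₂ = (2.440)(2.47 rad/s) / (3.270) = 1.843 rad/s.

ω₂ ≈ 1.84 rad/s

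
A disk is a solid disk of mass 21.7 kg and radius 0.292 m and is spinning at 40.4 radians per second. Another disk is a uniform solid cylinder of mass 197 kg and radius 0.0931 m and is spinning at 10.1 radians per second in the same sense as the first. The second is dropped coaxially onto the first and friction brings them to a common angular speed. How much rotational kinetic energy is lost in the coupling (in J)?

ΔKE lost ≈ 204 J

No external torque acts about the common axis, so total angular momentum is conserved.
Moments of inertia: I_A = ½(21.7)(0.292)² = 0.9251 kg·m²; I_B = ½(197)(0.0931)² = 0.8538 kg·m².
Taking A's sense as positive: L = (0.9251)(40.4) + (0.8538)(10.1) = 46.00 kg·m²·rad/s.
Combined I = 0.9251 + 0.8538 = 1.779 kg·m².
ω_f = L / I = 46.00 / 1.779 = 25.86 rad/s.
KE_i = ½ΣIω² = 798.5 J; KE_f = ½(1.779)(25.86)² = 594.7 J.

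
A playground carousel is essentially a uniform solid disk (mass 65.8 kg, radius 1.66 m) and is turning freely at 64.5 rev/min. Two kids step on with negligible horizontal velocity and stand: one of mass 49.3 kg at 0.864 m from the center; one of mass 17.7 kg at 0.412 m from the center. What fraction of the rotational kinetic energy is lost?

The added mass arrives with no angular momentum about the center, and any external torque about the center is negligible, so the system's angular momentum is conserved.
I_p = ½(65.8)(1.66)² = 90.66 kg·m².
Added inertia Σmr² = (49.3)(0.864)² + (17.7)(0.412)² = 39.81 kg·m²; I_f = 90.66 + 39.81 = 130.5 kg·m².
ω_f = I_p ω_i / I_f = (90.66)(64.5) / 130.5 = 44.82 rpm.
KE_i = ½(90.66)(6.754 rad/s)² = 2068 J; KE_f = ½(130.5)(4.694)² = 1437 J.
Fraction lost = 0.3051.

fraction ≈ 0.305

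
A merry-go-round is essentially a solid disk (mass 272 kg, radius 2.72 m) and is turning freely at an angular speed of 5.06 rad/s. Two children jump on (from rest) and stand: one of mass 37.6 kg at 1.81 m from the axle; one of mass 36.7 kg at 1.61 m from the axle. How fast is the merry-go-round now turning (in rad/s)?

ω_f ≈ 4.16 rad/s

The added mass arrives with no angular momentum about the axle, and any external torque about the axle is negligible, so the system's angular momentum is conserved.
I_p = ½(272)(2.72)² = 1006 kg·m².
Added inertia Σmr² = (37.6)(1.81)² + (36.7)(1.61)² = 218.3 kg·m²; I_f = 1006 + 218.3 = 1224 kg·m².
ω_f = I_p ω_i / I_f = (1006)(5.06) / 1224 = 4.158 rad/s.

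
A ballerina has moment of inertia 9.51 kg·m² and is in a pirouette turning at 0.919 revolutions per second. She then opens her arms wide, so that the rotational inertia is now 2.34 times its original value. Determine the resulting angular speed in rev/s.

ω₂ ≈ 0.393 rev/s

Angular momentum about the spin axis is conserved since the torque about it is zero.
I₂ = 2.34 × 9.51 = 22.25 kg·m².
ω₂ = I₁ω₁ / I₂ = (9.510)(0.919 rev/s) / (22.25) = 0.3927 rev/s.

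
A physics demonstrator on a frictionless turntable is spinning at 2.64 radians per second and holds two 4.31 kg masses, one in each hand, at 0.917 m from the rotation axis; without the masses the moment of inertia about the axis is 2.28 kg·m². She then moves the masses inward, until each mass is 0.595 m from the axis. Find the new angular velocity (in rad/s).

ω₂ ≈ 4.72 rad/s

Angular momentum about the spin axis is conserved since the torque about it is zero.
I₁ = 2.28 + 2(4.31)(0.917)² = 9.528 kg·m²; I₂ = 2.28 + 2(4.31)(0.595)² = 5.332 kg·m².
ω₂ = I₁ω₁ / I₂ = (9.528)(2.64 rad/s) / (5.332) = 4.718 rad/s.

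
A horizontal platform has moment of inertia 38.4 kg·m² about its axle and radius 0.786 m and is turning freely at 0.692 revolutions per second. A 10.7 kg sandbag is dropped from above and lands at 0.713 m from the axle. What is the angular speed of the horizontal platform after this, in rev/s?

ω_f ≈ 0.606 rev/s

The added mass arrives with no angular momentum about the axle, and any external torque about the axle is negligible, so the system's angular momentum is conserved.
Added inertia Σmr² = (10.7)(0.713)² = 5.440 kg·m²; I_f = 38.40 + 5.440 = 43.84 kg·m².
ω_f = I_p ω_i / I_f = (38.40)(0.692) / 43.84 = 0.6061 rev/s.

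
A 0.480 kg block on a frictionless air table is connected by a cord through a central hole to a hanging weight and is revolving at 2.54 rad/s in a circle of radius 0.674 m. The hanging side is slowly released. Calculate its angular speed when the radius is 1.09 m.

No torque about the axis ⇒ m r₁² ω₁ = m r₂² ω₂.
ω₂ = ω₁ (r₁/r₂)² = (2.54)(0.674/1.09)² = 0.9712 rad/s.

ω₂ ≈ 0.971 rad/s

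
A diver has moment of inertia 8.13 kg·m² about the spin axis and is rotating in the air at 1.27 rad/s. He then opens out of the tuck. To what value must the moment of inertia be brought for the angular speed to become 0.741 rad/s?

I₂ ≈ 13.9 kg·m²

Angular momentum about the spin axis is conserved since the torque about it is zero.
I₂ = I₁ω₁ / ω₂ = (8.13)(1.27) / (0.741) = 13.93 kg·m².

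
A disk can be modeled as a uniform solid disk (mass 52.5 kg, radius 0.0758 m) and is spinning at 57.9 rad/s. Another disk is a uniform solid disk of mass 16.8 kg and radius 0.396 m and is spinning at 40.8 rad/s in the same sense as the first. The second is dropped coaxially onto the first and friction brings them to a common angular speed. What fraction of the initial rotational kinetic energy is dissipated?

fraction ≈ 0.0147

No external torque acts about the common axis, so total angular momentum is conserved.
Moments of inertia: I_A = ½(52.5)(0.0758)² = 0.1508 kg·m²; I_B = ½(16.8)(0.396)² = 1.317 kg·m².
Taking A's sense as positive: L = (0.1508)(57.9) + (1.317)(40.8) = 62.48 kg·m²·rad/s.
Combined I = 0.1508 + 1.317 = 1.468 kg·m².
ω_f = L / I = 62.48 / 1.468 = 42.56 rad/s.
KE_i = ½ΣIω² = 1349 J; KE_f = ½(1.468)(42.56)² = 1329 J.
Fraction dissipated = (KE_i − KE_f)/KE_i = 0.01466.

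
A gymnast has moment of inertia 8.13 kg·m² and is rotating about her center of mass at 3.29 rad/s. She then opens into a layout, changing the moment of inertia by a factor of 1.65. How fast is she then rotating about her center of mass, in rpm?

ω₂ ≈ 19.0 rpm

With no external torque about the axis, L is conserved: I₁ω₁ = I₂ω₂.
I₂ = 1.65 × 8.13 = 13.41 kg·m².
ω₂ = I₁ω₁ / I₂ = (8.130)(3.29 rad/s) / (13.41) = 1.994 rad/s = 19.04 rpm.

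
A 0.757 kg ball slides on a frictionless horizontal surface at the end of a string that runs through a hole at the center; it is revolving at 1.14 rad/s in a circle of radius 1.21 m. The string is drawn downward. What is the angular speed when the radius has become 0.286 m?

No torque about the axis ⇒ m r₁² ω₁ = m r₂² ω₂.
ω₂ = ω₁ (r₁/r₂)² = (1.14)(1.21/0.286)² = 20.41 rad/s.

ω₂ ≈ 20.4 rad/s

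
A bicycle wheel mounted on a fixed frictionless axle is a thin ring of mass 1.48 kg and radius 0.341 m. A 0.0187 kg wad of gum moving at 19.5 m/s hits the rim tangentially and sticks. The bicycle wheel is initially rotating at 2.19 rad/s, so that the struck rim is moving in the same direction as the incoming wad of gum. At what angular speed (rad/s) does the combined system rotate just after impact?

About the axle the impulsive forces during the collision are internal, so angular momentum about that axis is conserved.
I_p = (1.48)(0.341)² = 0.1721 kg·m². Taking the sense of the wad of gum's angular momentum as positive, L_{wad} = m v R = (0.0187)(19.5)(0.341) = 0.1243 kg·m²/s.
L_i = +I_p ω_p + m v R = +(0.1721)(2.19) + 0.1243 = 0.5012 kg·m²/s.
After sticking, I_f = I_p + m R² = 0.1721 + (0.0187)(0.341)² = 0.1743 kg·m².
ω_f = L_i / I_f = 0.5012 / 0.1743 = 2.876 rad/s.

|ω_f| ≈ 2.88 rad/s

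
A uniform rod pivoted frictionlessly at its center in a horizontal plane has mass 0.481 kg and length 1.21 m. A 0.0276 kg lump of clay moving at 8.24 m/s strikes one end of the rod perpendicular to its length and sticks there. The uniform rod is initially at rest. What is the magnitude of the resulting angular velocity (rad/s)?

|ω_f| ≈ 2.00 rad/s

About the pivot the impulsive forces during the collision are internal, so angular momentum about that axis is conserved.
I_p = (1/12)(0.481)(1.21)² = 0.05869 kg·m². Taking the sense of the lump of clay's angular momentum as positive, L_{lump} = m v R = (0.0276)(8.24)(1.21/2) = 0.1376 kg·m²/s.
L_i = 0 + 0.1376 = 0.1376 kg·m²/s.
After sticking, I_f = I_p + m R² = 0.05869 + (0.0276)(1.21/2)² = 0.06879 kg·m².
ω_f = L_i / I_f = 0.1376 / 0.06879 = 2.000 rad/s.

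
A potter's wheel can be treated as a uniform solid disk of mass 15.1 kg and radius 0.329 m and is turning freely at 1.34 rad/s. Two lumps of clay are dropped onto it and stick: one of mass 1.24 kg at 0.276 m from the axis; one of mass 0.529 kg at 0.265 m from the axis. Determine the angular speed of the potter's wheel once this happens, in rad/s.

ω_f ≈ 1.15 rad/s

The added mass arrives with no angular momentum about the axis, and any external torque about the axis is negligible, so the system's angular momentum is conserved.
I_p = ½(15.1)(0.329)² = 0.8172 kg·m².
Added inertia Σmr² = (1.24)(0.276)² + (0.529)(0.265)² = 0.1316 kg·m²; I_f = 0.8172 + 0.1316 = 0.9488 kg·m².
ω_f = I_p ω_i / I_f = (0.8172)(1.34) / 0.9488 = 1.154 rad/s.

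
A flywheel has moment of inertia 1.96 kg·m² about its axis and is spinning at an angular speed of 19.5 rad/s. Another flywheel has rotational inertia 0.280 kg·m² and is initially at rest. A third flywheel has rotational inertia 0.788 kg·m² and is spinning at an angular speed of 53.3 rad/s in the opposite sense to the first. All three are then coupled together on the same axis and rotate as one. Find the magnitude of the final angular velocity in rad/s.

|ω_f| ≈ 1.25 rad/s

The coupling torques are internal; angular momentum about the shared axis is conserved.
Taking A's sense as positive: L = (1.960)(19.5) − (0.7880)(53.3) = -3.780 kg·m²·rad/s.
Combined I = 1.960 + 0.2800 + 0.7880 = 3.028 kg·m².
ω_f = L / I = -3.780 / 3.028 = -1.248 rad/s.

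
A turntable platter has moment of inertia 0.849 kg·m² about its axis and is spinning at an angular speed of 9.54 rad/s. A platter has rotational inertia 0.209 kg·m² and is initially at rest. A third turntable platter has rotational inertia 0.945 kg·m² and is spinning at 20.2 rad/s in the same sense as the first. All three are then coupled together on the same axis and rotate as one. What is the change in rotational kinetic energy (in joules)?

No external torque acts about the common axis, so total angular momentum is conserved.
Taking A's sense as positive: L = (0.8490)(9.54) + (0.9450)(20.2) = 27.19 kg·m²·rad/s.
Combined I = 0.8490 + 0.2090 + 0.9450 = 2.003 kg·m².
ω_f = L / I = 27.19 / 2.003 = 13.57 rad/s.
KE_i = ½ΣIω² = 231.4 J; KE_f = ½(2.003)(13.57)² = 184.5 J.

ΔKE ≈ -46.9 J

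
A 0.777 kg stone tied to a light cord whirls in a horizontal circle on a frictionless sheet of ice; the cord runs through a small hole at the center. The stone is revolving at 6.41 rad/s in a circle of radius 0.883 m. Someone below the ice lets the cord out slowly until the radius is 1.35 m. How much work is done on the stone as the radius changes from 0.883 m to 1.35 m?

No torque about the axis ⇒ m r₁² ω₁ = m r₂² ω₂.
ω₂ = ω₁ (r₁/r₂)² = (6.41)(0.883/1.35)² = 2.742 rad/s.
W = ΔKE = ½m(v₂² − v₁²) = -7.121 J.

W ≈ -7.12 J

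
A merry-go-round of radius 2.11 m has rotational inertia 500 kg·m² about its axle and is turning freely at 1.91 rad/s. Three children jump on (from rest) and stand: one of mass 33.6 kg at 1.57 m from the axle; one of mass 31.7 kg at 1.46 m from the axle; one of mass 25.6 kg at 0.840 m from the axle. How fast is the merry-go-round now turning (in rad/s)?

ω_f ≈ 1.43 rad/s

The added mass arrives with no angular momentum about the axle, and any external torque about the axle is negligible, so the system's angular momentum is conserved.
Added inertia Σmr² = (33.6)(1.57)² + (31.7)(1.46)² + (25.6)(0.840)² = 168.5 kg·m²; I_f = 500.0 + 168.5 = 668.5 kg·m².
ω_f = I_p ω_i / I_f = (500.0)(1.91) / 668.5 = 1.429 rad/s.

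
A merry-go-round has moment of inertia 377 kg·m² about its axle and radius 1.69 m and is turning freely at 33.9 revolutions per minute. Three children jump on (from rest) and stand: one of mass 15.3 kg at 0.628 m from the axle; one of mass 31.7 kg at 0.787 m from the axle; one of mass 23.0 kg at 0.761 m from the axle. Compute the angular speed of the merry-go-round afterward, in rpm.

No external torque acts about the axle; L_before = L_after.
Added inertia Σmr² = (15.3)(0.628)² + (31.7)(0.787)² + (23.0)(0.761)² = 38.99 kg·m²; I_f = 377.0 + 38.99 = 416.0 kg·m².
ω_f = I_p ω_i / I_f = (377.0)(33.9) / 416.0 = 30.72 rpm.

ω_f ≈ 30.7 rpm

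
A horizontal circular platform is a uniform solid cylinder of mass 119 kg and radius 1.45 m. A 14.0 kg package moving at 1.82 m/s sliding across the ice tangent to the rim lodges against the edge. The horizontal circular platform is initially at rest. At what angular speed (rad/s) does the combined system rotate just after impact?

|ω_f| ≈ 0.239 rad/s

The axle reaction passes through the central axle and exerts no torque about it; angular momentum about the central axle is conserved through the impact.
I_p = ½(119)(1.45)² = 125.1 kg·m². Taking the sense of the package's angular momentum as positive, L_{package} = m v R = (14.0)(1.82)(1.45) = 36.95 kg·m²/s.
L_i = 0 + 36.95 = 36.95 kg·m²/s.
After sticking, I_f = I_p + m R² = 125.1 + (14.0)(1.45)² = 154.5 kg·m².
ω_f = L_i / I_f = 36.95 / 154.5 = 0.2391 rad/s.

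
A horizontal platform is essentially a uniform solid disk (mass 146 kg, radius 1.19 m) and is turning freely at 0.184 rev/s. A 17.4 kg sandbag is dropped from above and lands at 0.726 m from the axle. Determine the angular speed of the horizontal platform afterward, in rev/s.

ω_f ≈ 0.169 rev/s

No external torque acts about the axle; L_before = L_after.
I_p = ½(146)(1.19)² = 103.4 kg·m².
Added inertia Σmr² = (17.4)(0.726)² = 9.171 kg·m²; I_f = 103.4 + 9.171 = 112.5 kg·m².
ω_f = I_p ω_i / I_f = (103.4)(0.184) / 112.5 = 0.1690 rev/s.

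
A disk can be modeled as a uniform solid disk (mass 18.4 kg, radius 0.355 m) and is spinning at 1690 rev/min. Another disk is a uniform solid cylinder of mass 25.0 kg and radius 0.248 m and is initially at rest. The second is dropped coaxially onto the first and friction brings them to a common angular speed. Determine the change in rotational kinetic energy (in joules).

The coupling torques are internal; angular momentum about the shared axis is conserved.
Moments of inertia: I_A = ½(18.4)(0.355)² = 1.159 kg·m²; I_B = ½(25.0)(0.248)² = 0.7688 kg·m².
Taking A's sense as positive: L = (1.159)(1690) = 1959 kg·m²·rpm.
Combined I = 1.159 + 0.7688 = 1.928 kg·m².
ω_f = L / I = 1959 / 1.928 = 1016 rpm.
KE_i = ½ΣIω² = 18160 J; KE_f = ½(1.928)(106.4)² = 10920 J.

ΔKE ≈ -7240 J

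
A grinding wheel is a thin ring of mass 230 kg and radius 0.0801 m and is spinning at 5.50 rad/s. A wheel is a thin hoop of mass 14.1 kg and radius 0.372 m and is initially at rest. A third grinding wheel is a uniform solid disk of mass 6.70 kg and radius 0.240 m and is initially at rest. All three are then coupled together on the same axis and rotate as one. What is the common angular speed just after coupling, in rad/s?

No external torque acts about the common axis, so total angular momentum is conserved.
Moments of inertia: I_A = (230)(0.0801)² = 1.476 kg·m²; I_B = (14.1)(0.372)² = 1.951 kg·m²; I_C = ½(6.70)(0.240)² = 0.1930 kg·m².
Taking A's sense as positive: L = (1.476)(5.50) = 8.116 kg·m²·rad/s.
Combined I = 1.476 + 1.951 + 0.1930 = 3.620 kg·m².
ω_f = L / I = 8.116 / 3.620 = 2.242 rad/s.

|ω_f| ≈ 2.24 rad/s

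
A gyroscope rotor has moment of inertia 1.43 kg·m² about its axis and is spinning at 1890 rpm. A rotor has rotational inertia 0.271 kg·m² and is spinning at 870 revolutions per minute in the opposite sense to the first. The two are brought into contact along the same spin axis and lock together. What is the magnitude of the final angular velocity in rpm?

|ω_f| ≈ 1450 rpm

No external torque acts about the common axis, so total angular momentum is conserved.
Taking A's sense as positive: L = (1.430)(1890) − (0.2710)(870) = 2467 kg·m²·rpm.
Combined I = 1.430 + 0.2710 = 1.701 kg·m².
ω_f = L / I = 2467 / 1.701 = 1450 rpm.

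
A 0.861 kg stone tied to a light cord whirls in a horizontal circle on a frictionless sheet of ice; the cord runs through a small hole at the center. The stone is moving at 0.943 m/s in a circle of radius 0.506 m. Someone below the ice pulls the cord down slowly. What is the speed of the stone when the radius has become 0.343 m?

Central (radial) force ⇒ zero torque about the center ⇒ m v r is constant.
v₂ = v₁ r₁ / r₂ = (0.943)(0.506) / (0.343) = 1.391 m/s.

v₂ ≈ 1.39 m/s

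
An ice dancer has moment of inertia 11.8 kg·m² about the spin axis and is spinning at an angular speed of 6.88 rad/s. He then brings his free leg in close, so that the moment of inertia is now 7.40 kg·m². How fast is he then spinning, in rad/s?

No external torque acts about the spin axis, so angular momentum is conserved.
ω₂ = I₁ω₁ / I₂ = (11.80)(6.88 rad/s) / (7.400) = 10.97 rad/s.

ω₂ ≈ 11.0 rad/s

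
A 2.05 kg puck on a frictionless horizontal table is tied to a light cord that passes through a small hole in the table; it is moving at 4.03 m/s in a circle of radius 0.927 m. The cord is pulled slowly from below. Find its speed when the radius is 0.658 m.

v₂ ≈ 5.68 m/s

The only horizontal force on the mass is along the cord (radial), so it exerts no torque about the hole and angular momentum m v r is conserved.
v₂ = v₁ r₁ / r₂ = (4.03)(0.927) / (0.658) = 5.678 m/s.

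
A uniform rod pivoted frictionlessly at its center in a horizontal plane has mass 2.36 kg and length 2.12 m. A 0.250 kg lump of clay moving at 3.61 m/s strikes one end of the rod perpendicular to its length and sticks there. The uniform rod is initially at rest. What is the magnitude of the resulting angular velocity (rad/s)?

|ω_f| ≈ 0.821 rad/s

About the pivot the impulsive forces during the collision are internal, so angular momentum about that axis is conserved.
I_p = (1/12)(2.36)(2.12)² = 0.8839 kg·m². Taking the sense of the lump of clay's angular momentum as positive, L_{lump} = m v R = (0.250)(3.61)(2.12/2) = 0.9567 kg·m²/s.
L_i = 0 + 0.9567 = 0.9567 kg·m²/s.
After sticking, I_f = I_p + m R² = 0.8839 + (0.250)(2.12/2)² = 1.165 kg·m².
ω_f = L_i / I_f = 0.9567 / 1.165 = 0.8213 rad/s.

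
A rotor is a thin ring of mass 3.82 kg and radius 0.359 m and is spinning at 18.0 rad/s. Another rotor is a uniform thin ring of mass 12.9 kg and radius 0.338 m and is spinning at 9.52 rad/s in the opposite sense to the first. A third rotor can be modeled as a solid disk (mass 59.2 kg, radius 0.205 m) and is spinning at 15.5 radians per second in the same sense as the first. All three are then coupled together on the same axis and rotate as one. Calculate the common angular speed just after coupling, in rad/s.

No external torque acts about the common axis, so total angular momentum is conserved.
Moments of inertia: I_A = (3.82)(0.359)² = 0.4923 kg·m²; I_B = (12.9)(0.338)² = 1.474 kg·m²; I_C = ½(59.2)(0.205)² = 1.244 kg·m².
Taking A's sense as positive: L = (0.4923)(18.0) − (1.474)(9.52) + (1.244)(15.5) = 14.11 kg·m²·rad/s.
Combined I = 0.4923 + 1.474 + 1.244 = 3.210 kg·m².
ω_f = L / I = 14.11 / 3.210 = 4.397 rad/s.

|ω_f| ≈ 4.40 rad/s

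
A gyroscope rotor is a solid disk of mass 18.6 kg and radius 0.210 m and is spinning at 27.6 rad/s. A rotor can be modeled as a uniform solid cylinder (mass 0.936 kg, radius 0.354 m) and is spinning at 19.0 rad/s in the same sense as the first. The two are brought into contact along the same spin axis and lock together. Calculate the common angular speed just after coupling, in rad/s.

No external torque acts about the common axis, so total angular momentum is conserved.
Moments of inertia: I_A = ½(18.6)(0.210)² = 0.4101 kg·m²; I_B = ½(0.936)(0.354)² = 0.05865 kg·m².
Taking A's sense as positive: L = (0.4101)(27.6) + (0.05865)(19.0) = 12.43 kg·m²·rad/s.
Combined I = 0.4101 + 0.05865 = 0.4688 kg·m².
ω_f = L / I = 12.43 / 0.4688 = 26.52 rad/s.

|ω_f| ≈ 26.5 rad/s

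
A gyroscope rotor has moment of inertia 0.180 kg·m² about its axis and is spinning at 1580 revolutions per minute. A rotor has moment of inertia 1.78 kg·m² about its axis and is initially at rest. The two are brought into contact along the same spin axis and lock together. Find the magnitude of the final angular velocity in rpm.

|ω_f| ≈ 145 rpm

The coupling torques are internal; angular momentum about the shared axis is conserved.
Taking A's sense as positive: L = (0.1800)(1580) = 284.4 kg·m²·rpm.
Combined I = 0.1800 + 1.780 = 1.960 kg·m².
ω_f = L / I = 284.4 / 1.960 = 145.1 rpm.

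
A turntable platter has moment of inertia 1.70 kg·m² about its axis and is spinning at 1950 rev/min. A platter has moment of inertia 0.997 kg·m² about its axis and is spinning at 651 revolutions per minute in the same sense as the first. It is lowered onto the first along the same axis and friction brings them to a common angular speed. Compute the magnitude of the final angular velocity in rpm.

|ω_f| ≈ 1470 rpm

No external torque acts about the common axis, so total angular momentum is conserved.
Taking A's sense as positive: L = (1.700)(1950) + (0.9970)(651) = 3964 kg·m²·rpm.
Combined I = 1.700 + 0.9970 = 2.697 kg·m².
ω_f = L / I = 3964 / 2.697 = 1470 rpm.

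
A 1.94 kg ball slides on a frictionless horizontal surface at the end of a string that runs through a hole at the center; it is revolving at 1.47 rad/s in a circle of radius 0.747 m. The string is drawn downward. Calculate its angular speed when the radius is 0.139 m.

No torque about the axis ⇒ m r₁² ω₁ = m r₂² ω₂.
ω₂ = ω₁ (r₁/r₂)² = (1.47)(0.747/0.139)² = 42.46 rad/s.

ω₂ ≈ 42.5 rad/s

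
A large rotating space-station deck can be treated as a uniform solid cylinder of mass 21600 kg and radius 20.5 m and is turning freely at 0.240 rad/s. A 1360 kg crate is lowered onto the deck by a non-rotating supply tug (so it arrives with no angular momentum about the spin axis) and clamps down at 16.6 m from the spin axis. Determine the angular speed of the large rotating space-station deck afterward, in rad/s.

ω_f ≈ 0.222 rad/s

The added mass arrives with no angular momentum about the spin axis, and any external torque about the spin axis is negligible, so the system's angular momentum is conserved.
I_p = ½(21600)(20.5)² = 4.539e+06 kg·m².
Added inertia Σmr² = (1360)(16.6)² = 3.748e+05 kg·m²; I_f = 4.539e+06 + 3.748e+05 = 4.913e+06 kg·m².
ω_f = I_p ω_i / I_f = (4.539e+06)(0.240) / 4.913e+06 = 0.2217 rad/s.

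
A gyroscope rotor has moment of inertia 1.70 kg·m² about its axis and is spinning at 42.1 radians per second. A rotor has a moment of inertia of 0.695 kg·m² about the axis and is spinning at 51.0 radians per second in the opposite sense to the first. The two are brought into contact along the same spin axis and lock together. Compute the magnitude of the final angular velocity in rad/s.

|ω_f| ≈ 15.1 rad/s

No external torque acts about the common axis, so total angular momentum is conserved.
Taking A's sense as positive: L = (1.700)(42.1) − (0.6950)(51.0) = 36.13 kg·m²·rad/s.
Combined I = 1.700 + 0.6950 = 2.395 kg·m².
ω_f = L / I = 36.13 / 2.395 = 15.08 rad/s.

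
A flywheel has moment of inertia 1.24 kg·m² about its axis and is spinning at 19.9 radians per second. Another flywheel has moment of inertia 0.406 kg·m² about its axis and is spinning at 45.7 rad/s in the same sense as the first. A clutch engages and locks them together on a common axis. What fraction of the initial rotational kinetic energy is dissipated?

No external torque acts about the common axis, so total angular momentum is conserved.
Taking A's sense as positive: L = (1.240)(19.9) + (0.4060)(45.7) = 43.23 kg·m²·rad/s.
Combined I = 1.240 + 0.4060 = 1.646 kg·m².
ω_f = L / I = 43.23 / 1.646 = 26.26 rad/s.
KE_i = ½ΣIω² = 669.5 J; KE_f = ½(1.646)(26.26)² = 567.7 J.
Fraction dissipated = (KE_i − KE_f)/KE_i = 0.1520.

fraction ≈ 0.152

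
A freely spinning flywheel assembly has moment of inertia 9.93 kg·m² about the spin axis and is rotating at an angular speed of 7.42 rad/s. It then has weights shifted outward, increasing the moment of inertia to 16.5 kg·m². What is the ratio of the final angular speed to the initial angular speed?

ω₂/ω₁ ≈ 0.602

With no external torque about the axis, L is conserved: I₁ω₁ = I₂ω₂.
ω₂/ω₁ = I₁/I₂ = 9.930 / 16.50 = 0.6018.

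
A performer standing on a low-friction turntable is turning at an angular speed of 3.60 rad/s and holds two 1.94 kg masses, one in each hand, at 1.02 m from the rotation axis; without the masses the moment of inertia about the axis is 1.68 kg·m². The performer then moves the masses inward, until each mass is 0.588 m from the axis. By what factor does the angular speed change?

ω₂/ω₁ ≈ 1.89

No external torque acts about the spin axis, so angular momentum is conserved.
I₁ = 1.68 + 2(1.94)(1.02)² = 5.717 kg·m²; I₂ = 1.68 + 2(1.94)(0.588)² = 3.021 kg·m².
ω₂/ω₁ = I₁/I₂ = 5.717 / 3.021 = 1.892.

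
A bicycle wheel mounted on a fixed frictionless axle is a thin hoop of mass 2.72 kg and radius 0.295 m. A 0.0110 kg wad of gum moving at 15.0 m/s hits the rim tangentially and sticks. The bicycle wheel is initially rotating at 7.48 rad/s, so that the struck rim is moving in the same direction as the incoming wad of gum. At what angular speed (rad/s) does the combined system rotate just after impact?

The axle reaction passes through the axle and exerts no torque about it; angular momentum about the axle is conserved through the impact.
I_p = (2.72)(0.295)² = 0.2367 kg·m². Taking the sense of the wad of gum's angular momentum as positive, L_{wad} = m v R = (0.0110)(15.0)(0.295) = 0.04867 kg·m²/s.
L_i = +I_p ω_p + m v R = +(0.2367)(7.48) + 0.04867 = 1.819 kg·m²/s.
After sticking, I_f = I_p + m R² = 0.2367 + (0.0110)(0.295)² = 0.2377 kg·m².
ω_f = L_i / I_f = 1.819 / 0.2377 = 7.655 rad/s.

|ω_f| ≈ 7.65 rad/s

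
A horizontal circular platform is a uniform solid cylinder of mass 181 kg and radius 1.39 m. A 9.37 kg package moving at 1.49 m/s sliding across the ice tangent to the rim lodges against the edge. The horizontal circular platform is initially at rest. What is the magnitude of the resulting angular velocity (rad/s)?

About the central axle the impulsive forces during the collision are internal, so angular momentum about that axis is conserved.
I_p = ½(181)(1.39)² = 174.9 kg·m². Taking the sense of the package's angular momentum as positive, L_{package} = m v R = (9.37)(1.49)(1.39) = 19.41 kg·m²/s.
L_i = 0 + 19.41 = 19.41 kg·m²/s.
After sticking, I_f = I_p + m R² = 174.9 + (9.37)(1.39)² = 193.0 kg·m².
ω_f = L_i / I_f = 19.41 / 193.0 = 0.1006 rad/s.

|ω_f| ≈ 0.101 rad/s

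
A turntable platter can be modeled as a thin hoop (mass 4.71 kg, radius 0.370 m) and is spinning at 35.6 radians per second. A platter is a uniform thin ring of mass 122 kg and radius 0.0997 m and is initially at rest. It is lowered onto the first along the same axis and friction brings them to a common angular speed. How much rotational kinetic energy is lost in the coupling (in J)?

No external torque acts about the common axis, so total angular momentum is conserved.
Moments of inertia: I_A = (4.71)(0.370)² = 0.6448 kg·m²; I_B = (122)(0.0997)² = 1.213 kg·m².
Taking A's sense as positive: L = (0.6448)(35.6) = 22.95 kg·m²·rad/s.
Combined I = 0.6448 + 1.213 = 1.857 kg·m².
ω_f = L / I = 22.95 / 1.857 = 12.36 rad/s.
KE_i = ½ΣIω² = 408.6 J; KE_f = ½(1.857)(12.36)² = 141.8 J.

ΔKE lost ≈ 267 J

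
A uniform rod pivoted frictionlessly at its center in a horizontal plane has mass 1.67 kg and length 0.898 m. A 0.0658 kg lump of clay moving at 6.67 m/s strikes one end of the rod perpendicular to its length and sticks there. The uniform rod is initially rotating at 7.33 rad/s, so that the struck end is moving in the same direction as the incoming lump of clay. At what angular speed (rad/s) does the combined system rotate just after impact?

About the pivot the impulsive forces during the collision are internal, so angular momentum about that axis is conserved.
I_p = (1/12)(1.67)(0.898)² = 0.1122 kg·m². Taking the sense of the lump of clay's angular momentum as positive, L_{lump} = m v R = (0.0658)(6.67)(0.898/2) = 0.1971 kg·m²/s.
L_i = +I_p ω_p + m v R = +(0.1122)(7.33) + 0.1971 = 1.020 kg·m²/s.
After sticking, I_f = I_p + m R² = 0.1122 + (0.0658)(0.898/2)² = 0.1255 kg·m².
ω_f = L_i / I_f = 1.020 / 0.1255 = 8.125 rad/s.

|ω_f| ≈ 8.13 rad/s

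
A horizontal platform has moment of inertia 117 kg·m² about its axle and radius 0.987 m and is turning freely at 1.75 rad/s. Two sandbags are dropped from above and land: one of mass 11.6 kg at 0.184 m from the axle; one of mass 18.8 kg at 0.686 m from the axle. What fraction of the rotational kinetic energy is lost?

No external torque acts about the axle; L_before = L_after.
Added inertia Σmr² = (11.6)(0.184)² + (18.8)(0.686)² = 9.240 kg·m²; I_f = 117.0 + 9.240 = 126.2 kg·m².
ω_f = I_p ω_i / I_f = (117.0)(1.75) / 126.2 = 1.622 rad/s.
KE_i = ½(117.0)(1.750 rad/s)² = 179.2 J; KE_f = ½(126.2)(1.622)² = 166.0 J.
Fraction lost = 0.07319.

fraction ≈ 0.0732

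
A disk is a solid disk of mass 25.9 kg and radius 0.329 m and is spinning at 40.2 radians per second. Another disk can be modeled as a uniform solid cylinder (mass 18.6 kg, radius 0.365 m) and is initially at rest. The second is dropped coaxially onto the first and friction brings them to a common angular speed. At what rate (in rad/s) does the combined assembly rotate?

|ω_f| ≈ 21.3 rad/s

The coupling torques are internal; angular momentum about the shared axis is conserved.
Moments of inertia: I_A = ½(25.9)(0.329)² = 1.402 kg·m²; I_B = ½(18.6)(0.365)² = 1.239 kg·m².
Taking A's sense as positive: L = (1.402)(40.2) = 56.35 kg·m²·rad/s.
Combined I = 1.402 + 1.239 = 2.641 kg·m².
ω_f = L / I = 56.35 / 2.641 = 21.34 rad/s.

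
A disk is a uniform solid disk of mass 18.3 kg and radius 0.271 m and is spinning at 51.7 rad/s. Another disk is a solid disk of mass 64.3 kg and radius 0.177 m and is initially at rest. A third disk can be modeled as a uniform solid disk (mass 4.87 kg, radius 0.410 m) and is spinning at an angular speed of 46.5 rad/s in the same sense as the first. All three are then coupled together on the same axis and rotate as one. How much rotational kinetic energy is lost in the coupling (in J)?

ΔKE lost ≈ 648 J

No external torque acts about the common axis, so total angular momentum is conserved.
Moments of inertia: I_A = ½(18.3)(0.271)² = 0.6720 kg·m²; I_B = ½(64.3)(0.177)² = 1.007 kg·m²; I_C = ½(4.87)(0.410)² = 0.4093 kg·m².
Taking A's sense as positive: L = (0.6720)(51.7) + (0.4093)(46.5) = 53.78 kg·m²·rad/s.
Combined I = 0.6720 + 1.007 + 0.4093 = 2.089 kg·m².
ω_f = L / I = 53.78 / 2.089 = 25.75 rad/s.
KE_i = ½ΣIω² = 1341 J; KE_f = ½(2.089)(25.75)² = 692.3 J.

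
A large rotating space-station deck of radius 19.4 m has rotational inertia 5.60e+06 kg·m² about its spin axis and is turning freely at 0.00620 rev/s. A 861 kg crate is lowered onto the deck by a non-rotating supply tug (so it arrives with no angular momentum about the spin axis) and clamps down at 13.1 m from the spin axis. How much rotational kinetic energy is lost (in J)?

energy lost ≈ 109 J

The added mass arrives with no angular momentum about the spin axis, and any external torque about the spin axis is negligible, so the system's angular momentum is conserved.
Added inertia Σmr² = (861)(13.1)² = 1.478e+05 kg·m²; I_f = 5.600e+06 + 1.478e+05 = 5.748e+06 kg·m².
ω_f = I_p ω_i / I_f = (5.600e+06)(0.00620) / 5.748e+06 = 0.006041 rev/s.
KE_i = ½(5.600e+06)(0.03896 rad/s)² = 4249 J; KE_f = ½(5.748e+06)(0.03795)² = 4140 J.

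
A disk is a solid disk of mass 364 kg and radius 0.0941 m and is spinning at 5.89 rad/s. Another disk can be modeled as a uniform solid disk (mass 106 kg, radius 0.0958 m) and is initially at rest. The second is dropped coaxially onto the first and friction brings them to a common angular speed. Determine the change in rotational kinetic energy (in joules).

No external torque acts about the common axis, so total angular momentum is conserved.
Moments of inertia: I_A = ½(364)(0.0941)² = 1.612 kg·m²; I_B = ½(106)(0.0958)² = 0.4864 kg·m².
Taking A's sense as positive: L = (1.612)(5.89) = 9.492 kg·m²·rad/s.
Combined I = 1.612 + 0.4864 = 2.098 kg·m².
ω_f = L / I = 9.492 / 2.098 = 4.524 rad/s.
KE_i = ½ΣIω² = 27.95 J; KE_f = ½(2.098)(4.524)² = 21.47 J.

ΔKE ≈ -6.48 J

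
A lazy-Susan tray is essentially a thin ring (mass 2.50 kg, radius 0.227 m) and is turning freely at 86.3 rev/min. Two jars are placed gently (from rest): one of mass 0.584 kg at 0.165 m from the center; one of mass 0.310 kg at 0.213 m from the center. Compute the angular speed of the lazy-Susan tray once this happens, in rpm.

ω_f ≈ 70.0 rpm

No external torque acts about the center; L_before = L_after.
I_p = (2.50)(0.227)² = 0.1288 kg·m².
Added inertia Σmr² = (0.584)(0.165)² + (0.310)(0.213)² = 0.02996 kg·m²; I_f = 0.1288 + 0.02996 = 0.1588 kg·m².
ω_f = I_p ω_i / I_f = (0.1288)(86.3) / 0.1588 = 70.01 rpm.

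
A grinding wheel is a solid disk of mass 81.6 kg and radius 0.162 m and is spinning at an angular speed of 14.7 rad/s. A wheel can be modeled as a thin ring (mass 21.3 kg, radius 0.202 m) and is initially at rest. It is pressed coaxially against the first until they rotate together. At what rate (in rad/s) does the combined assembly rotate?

No external torque acts about the common axis, so total angular momentum is conserved.
Moments of inertia: I_A = ½(81.6)(0.162)² = 1.071 kg·m²; I_B = (21.3)(0.202)² = 0.8691 kg·m².
Taking A's sense as positive: L = (1.071)(14.7) = 15.74 kg·m²·rad/s.
Combined I = 1.071 + 0.8691 = 1.940 kg·m².
ω_f = L / I = 15.74 / 1.940 = 8.114 rad/s.

|ω_f| ≈ 8.11 rad/s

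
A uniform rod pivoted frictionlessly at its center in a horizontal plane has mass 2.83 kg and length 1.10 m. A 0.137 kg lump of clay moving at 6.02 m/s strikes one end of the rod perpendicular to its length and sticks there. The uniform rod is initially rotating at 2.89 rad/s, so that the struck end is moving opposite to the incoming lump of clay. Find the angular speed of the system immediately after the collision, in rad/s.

About the pivot the impulsive forces during the collision are internal, so angular momentum about that axis is conserved.
I_p = (1/12)(2.83)(1.10)² = 0.2854 kg·m². Taking the sense of the lump of clay's angular momentum as positive, L_{lump} = m v R = (0.137)(6.02)(1.10/2) = 0.4536 kg·m²/s.
L_i = −I_p ω_p + m v R = −(0.2854)(2.89) + 0.4536 = -0.3711 kg·m²/s.
After sticking, I_f = I_p + m R² = 0.2854 + (0.137)(1.10/2)² = 0.3268 kg·m².
ω_f = L_i / I_f = -0.3711 / 0.3268 = -1.135 rad/s.

|ω_f| ≈ 1.14 rad/s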